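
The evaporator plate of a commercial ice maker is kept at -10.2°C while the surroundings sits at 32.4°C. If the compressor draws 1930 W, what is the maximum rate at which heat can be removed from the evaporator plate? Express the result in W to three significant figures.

11900 W

In absolute terms T_C = 262.95 K and T_H = 305.55 K, so ΔT = 42.60 K.
COP_Carnot = T_C/ΔT = 262.95/42.60 = 6.173.
Q̇_max = COP_Carnot × Ẇ = 6.173 × 1930 W = 11910 W.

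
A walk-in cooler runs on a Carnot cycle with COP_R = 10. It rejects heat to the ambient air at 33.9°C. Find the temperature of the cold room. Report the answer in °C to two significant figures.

For a Carnot refrigerator COP_R = T_C/(T_H − T_C), so T_C = COP·T_H/(1 + COP).
With T_H = 307.05 K, T_C = 10 × 307.05/11.00 = 279.14 K.
Converting, 279.14 K = 5.99°C.

6.0 °C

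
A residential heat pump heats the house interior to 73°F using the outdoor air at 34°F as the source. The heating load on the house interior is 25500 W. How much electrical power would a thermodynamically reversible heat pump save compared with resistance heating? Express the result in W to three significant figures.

In absolute terms T_C = 274.26 K and T_H = 295.93 K, so ΔT = 21.67 K.
COP_Carnot = T_H/ΔT = 295.93/21.67 = 13.66.
Resistance heating needs Ẇ_res = Q̇_H = 25500 W; the reversible heat pump needs only Ẇ_hp = Q̇_H/COP = 1867 W.
Saving = 25500 − 1867 = 23630 W.

23600 W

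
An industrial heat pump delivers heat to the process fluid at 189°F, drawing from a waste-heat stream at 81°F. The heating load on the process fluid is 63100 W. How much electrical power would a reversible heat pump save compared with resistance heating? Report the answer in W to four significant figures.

In absolute terms T_C = 300.37 K and T_H = 360.37 K, so ΔT = 60.00 K.
COP_Carnot = T_H/ΔT = 360.37/60.00 = 6.006.
Resistance heating needs Ẇ_res = Q̇_H = 63100 W; the reversible heat pump needs only Ẇ_hp = Q̇_H/COP = 10510 W.
Saving = 63100 − 10510 = 52590 W.

52590 W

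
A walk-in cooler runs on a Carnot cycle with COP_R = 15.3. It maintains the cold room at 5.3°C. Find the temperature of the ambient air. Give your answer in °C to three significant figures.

COP_R = T_C/(T_H − T_C) gives T_H − T_C = T_C/COP.
With T_C = 278.45 K, T_H = 278.45 × (1 + 1/15.3) = 296.65 K.
Converting, 296.65 K = 23.50°C.

23.5 °C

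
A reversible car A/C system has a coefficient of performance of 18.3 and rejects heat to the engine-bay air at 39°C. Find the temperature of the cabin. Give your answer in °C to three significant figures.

For a Carnot refrigerator COP_R = T_C/(T_H − T_C), so T_C = COP·T_H/(1 + COP).
With T_H = 312.15 K, T_C = 18.3 × 312.15/19.30 = 295.98 K.
Converting, 295.98 K = 22.83°C.

22.8 °C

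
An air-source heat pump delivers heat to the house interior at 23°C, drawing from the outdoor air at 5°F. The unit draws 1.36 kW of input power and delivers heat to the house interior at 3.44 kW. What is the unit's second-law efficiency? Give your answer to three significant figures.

0.325

COP_actual = Q̇_H/Ẇ = 3.440/1.360 = 2.529.
In absolute terms T_C = 258.15 K and T_H = 296.15 K, so ΔT = 38.00 K.
COP_Carnot = T_H/ΔT = 296.15/38.00 = 7.793.
η_II = COP_actual/COP_Carnot = 2.529/7.793 = 0.3246.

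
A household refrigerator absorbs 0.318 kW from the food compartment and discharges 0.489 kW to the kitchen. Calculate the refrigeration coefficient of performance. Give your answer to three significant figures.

The first law gives Q̇_H = Q̇_C + Ẇ, so the three rates are Q̇_C = 0.3180, Q̇_H = 0.4890, Ẇ = 0.1710 kW.
COP_R = Q̇_C/Ẇ = 0.3180/0.1710 = 1.860.

1.86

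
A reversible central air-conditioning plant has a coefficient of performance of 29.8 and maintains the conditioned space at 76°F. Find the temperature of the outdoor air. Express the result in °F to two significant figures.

94 °F

COP_R = T_C/(T_H − T_C) gives T_H − T_C = T_C/COP.
With T_C = 297.59 K, T_H = 297.59 × (1 + 1/29.8) = 307.58 K.
Converting, 307.58 K = 93.98°F.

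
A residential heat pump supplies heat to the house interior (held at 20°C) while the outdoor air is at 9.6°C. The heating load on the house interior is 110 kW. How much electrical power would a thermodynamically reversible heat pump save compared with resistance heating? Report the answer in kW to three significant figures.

In absolute terms T_C = 282.75 K and T_H = 293.15 K, so ΔT = 10.40 K.
COP_Carnot = T_H/ΔT = 293.15/10.40 = 28.19.
Resistance heating needs Ẇ_res = Q̇_H = 110.0 kW; the reversible heat pump needs only Ẇ_hp = Q̇_H/COP = 3.902 kW.
Saving = 110.0 − 3.902 = 106.1 kW.

106 kW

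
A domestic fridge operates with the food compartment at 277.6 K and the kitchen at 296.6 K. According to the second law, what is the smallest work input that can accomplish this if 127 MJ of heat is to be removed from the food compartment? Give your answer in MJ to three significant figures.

8.69 MJ

The reservoir spacing is ΔT = 296.6 − 277.6 = 19.00 K.
The reversible limit is COP_R = T_C/ΔT = 14.61, so W_min = Q_C/COP = Q_C·ΔT/T_C.
W_min = 127.0 × 19.00/277.60 = 8.692 MJ.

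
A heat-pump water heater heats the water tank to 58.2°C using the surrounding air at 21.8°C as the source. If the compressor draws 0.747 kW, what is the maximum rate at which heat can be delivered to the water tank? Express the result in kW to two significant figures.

In absolute terms T_C = 294.95 K and T_H = 331.35 K, so ΔT = 36.40 K.
COP_Carnot = T_H/ΔT = 331.35/36.40 = 9.103.
Q̇_max = COP_Carnot × Ẇ = 9.103 × 0.7470 kW = 6.800 kW.

6.8 kW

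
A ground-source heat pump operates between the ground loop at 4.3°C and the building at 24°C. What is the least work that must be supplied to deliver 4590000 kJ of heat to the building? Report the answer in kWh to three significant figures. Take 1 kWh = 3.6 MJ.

84.5 kWh

In absolute terms T_C = 277.45 K and T_H = 297.15 K, so ΔT = 19.70 K.
The reversible limit is COP_HP = T_H/ΔT = 15.08, so W_min = Q_H/COP = Q_H·ΔT/T_H.
W_min = 4590000 × 19.70/297.15 = 304300 kJ = 84.53 kWh.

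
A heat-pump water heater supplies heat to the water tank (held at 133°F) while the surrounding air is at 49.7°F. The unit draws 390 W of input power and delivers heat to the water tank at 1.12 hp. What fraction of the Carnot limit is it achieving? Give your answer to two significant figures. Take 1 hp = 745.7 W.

0.30

Converting, Q̇_H = 1.120 hp = 835.2 W, so COP_actual = Q̇_H/Ẇ = 835.2/390.0 = 2.141.
In absolute terms T_C = 282.98 K and T_H = 329.26 K, so ΔT = 46.28 K.
COP_Carnot = T_H/ΔT = 329.26/46.28 = 7.115.
η_II = COP_actual/COP_Carnot = 2.141/7.115 = 0.3010.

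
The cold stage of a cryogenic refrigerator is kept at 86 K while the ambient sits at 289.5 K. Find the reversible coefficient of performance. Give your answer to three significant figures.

0.423

The reservoir spacing is ΔT = 289.5 − 86 = 203.5 K.
For a reversible cycle, COP_Carnot = T_C/ΔT = 86.00/203.5 = 0.4226.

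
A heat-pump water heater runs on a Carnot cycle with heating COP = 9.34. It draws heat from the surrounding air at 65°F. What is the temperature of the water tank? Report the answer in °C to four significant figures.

53.28 °C

COP_HP = T_H/(T_H − T_C) rearranges to T_H = COP·T_C/(COP − 1).
With T_C = 291.48 K, T_H = 9.34 × 291.48/8.340 = 326.43 K.
Converting, 326.43 K = 53.28°C.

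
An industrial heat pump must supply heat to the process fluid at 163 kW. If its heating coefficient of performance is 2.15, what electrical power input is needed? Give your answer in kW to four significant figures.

75.81 kW

Ẇ = Q̇_H/COP_HP = 163.0/2.15 = 75.81 kW.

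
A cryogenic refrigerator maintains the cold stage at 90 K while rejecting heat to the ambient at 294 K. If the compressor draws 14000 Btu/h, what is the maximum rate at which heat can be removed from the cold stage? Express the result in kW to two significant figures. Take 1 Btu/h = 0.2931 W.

The reservoir spacing is ΔT = 294 − 90 = 204.0 K.
COP_Carnot = T_C/ΔT = 90.00/204.0 = 0.4412.
Q̇_max = COP_Carnot × Ẇ = 0.4412 × 14000 Btu/h = 6176 Btu/h = 1.810 kW.

1.8 kW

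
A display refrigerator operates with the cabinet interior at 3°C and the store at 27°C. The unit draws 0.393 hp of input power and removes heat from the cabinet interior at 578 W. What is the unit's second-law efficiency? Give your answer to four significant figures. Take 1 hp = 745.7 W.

Converting, Q̇_C = 578.0 W = 0.7751 hp, so COP_actual = Q̇_C/Ẇ = 0.7751/0.3930 = 1.972.
In absolute terms T_C = 276.15 K and T_H = 300.15 K, so ΔT = 24.00 K.
COP_Carnot = T_C/ΔT = 276.15/24.00 = 11.51.
η_II = COP_actual/COP_Carnot = 1.972/11.51 = 0.1714.

0.1714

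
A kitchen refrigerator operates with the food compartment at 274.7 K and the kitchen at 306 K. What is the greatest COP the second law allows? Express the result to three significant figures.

The reservoir spacing is ΔT = 306 − 274.7 = 31.30 K.
For a reversible cycle, COP_Carnot = T_C/ΔT = 274.70/31.30 = 8.776.

8.78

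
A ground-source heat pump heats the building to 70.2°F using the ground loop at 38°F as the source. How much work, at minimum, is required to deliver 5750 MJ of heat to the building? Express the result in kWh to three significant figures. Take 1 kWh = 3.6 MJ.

97.1 kWh

In absolute terms T_C = 276.48 K and T_H = 294.37 K, so ΔT = 17.89 K.
The reversible limit is COP_HP = T_H/ΔT = 16.46, so W_min = Q_H/COP = Q_H·ΔT/T_H.
W_min = 5750 × 17.89/294.37 = 349.4 MJ = 97.06 kWh.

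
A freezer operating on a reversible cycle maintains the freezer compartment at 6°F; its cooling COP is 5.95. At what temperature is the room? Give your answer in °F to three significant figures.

COP_R = T_C/(T_H − T_C) gives T_H − T_C = T_C/COP.
With T_C = 258.71 K, T_H = 258.71 × (1 + 1/5.95) = 302.19 K.
Converting, 302.19 K = 84.26°F.

84.3 °F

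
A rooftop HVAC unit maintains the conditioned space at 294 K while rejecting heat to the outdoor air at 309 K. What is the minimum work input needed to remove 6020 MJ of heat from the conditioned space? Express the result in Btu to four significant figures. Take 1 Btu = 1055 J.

The reservoir spacing is ΔT = 309 − 294 = 15.00 K.
The reversible limit is COP_R = T_C/ΔT = 19.60, so W_min = Q_C/COP = Q_C·ΔT/T_C.
W_min = 6020 × 15.00/294.00 = 307.1 MJ = 291100 Btu.

291100 Btu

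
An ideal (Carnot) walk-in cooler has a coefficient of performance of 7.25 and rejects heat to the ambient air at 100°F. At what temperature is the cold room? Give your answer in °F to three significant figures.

32.2 °F

For a Carnot refrigerator COP_R = T_C/(T_H − T_C), so T_C = COP·T_H/(1 + COP).
With T_H = 310.93 K, T_C = 7.25 × 310.93/8.250 = 273.24 K.
Converting, 273.24 K = 32.16°F.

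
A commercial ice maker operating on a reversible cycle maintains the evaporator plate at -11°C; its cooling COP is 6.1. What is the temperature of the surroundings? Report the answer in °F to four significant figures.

89.56 °F

COP_R = T_C/(T_H − T_C) gives T_H − T_C = T_C/COP.
With T_C = 262.15 K, T_H = 262.15 × (1 + 1/6.1) = 305.13 K.
Converting, 305.13 K = 89.56°F.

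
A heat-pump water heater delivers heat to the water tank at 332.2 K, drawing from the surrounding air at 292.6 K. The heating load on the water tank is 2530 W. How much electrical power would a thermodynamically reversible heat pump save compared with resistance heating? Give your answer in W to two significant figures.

2200 W

The reservoir spacing is ΔT = 332.2 − 292.6 = 39.60 K.
COP_Carnot = T_H/ΔT = 332.20/39.60 = 8.389.
Resistance heating needs Ẇ_res = Q̇_H = 2530 W; the reversible heat pump needs only Ẇ_hp = Q̇_H/COP = 301.6 W.
Saving = 2530 − 301.6 = 2228 W.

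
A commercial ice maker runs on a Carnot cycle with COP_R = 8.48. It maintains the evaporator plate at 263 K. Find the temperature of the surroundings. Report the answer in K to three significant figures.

294 K

COP_R = T_C/(T_H − T_C) gives T_H − T_C = T_C/COP.
With T_C = 263.00 K, T_H = 263.00 × (1 + 1/8.48) = 294.01 K.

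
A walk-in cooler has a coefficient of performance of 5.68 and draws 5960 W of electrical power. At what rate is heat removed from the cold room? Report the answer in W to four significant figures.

Q̇_C = COP × Ẇ = 5.68 × 5960 = 33850 W.

33850 W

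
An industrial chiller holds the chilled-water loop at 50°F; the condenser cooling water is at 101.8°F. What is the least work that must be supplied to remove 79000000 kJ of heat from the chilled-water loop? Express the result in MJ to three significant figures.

8030 MJ

In absolute terms T_C = 283.15 K and T_H = 311.93 K, so ΔT = 28.78 K.
The reversible limit is COP_R = T_C/ΔT = 9.839, so W_min = Q_C/COP = Q_C·ΔT/T_C.
W_min = 79000000 × 28.78/283.15 = 8029000 kJ = 8029 MJ.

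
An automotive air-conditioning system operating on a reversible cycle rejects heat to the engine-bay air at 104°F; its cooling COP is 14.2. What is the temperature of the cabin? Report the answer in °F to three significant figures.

For a Carnot refrigerator COP_R = T_C/(T_H − T_C), so T_C = COP·T_H/(1 + COP).
With T_H = 313.15 K, T_C = 14.2 × 313.15/15.20 = 292.55 K.
Converting, 292.55 K = 66.92°F.

66.9 °F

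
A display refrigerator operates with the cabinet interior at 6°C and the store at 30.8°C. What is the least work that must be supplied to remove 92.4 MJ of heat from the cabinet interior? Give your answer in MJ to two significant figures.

8.2 MJ

In absolute terms T_C = 279.15 K and T_H = 303.95 K, so ΔT = 24.80 K.
The reversible limit is COP_R = T_C/ΔT = 11.26, so W_min = Q_C/COP = Q_C·ΔT/T_C.
W_min = 92.40 × 24.80/279.15 = 8.209 MJ.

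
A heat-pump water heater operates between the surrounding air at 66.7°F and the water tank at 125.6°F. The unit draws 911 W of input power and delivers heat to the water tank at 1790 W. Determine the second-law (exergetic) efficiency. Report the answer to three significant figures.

0.198

COP_actual = Q̇_H/Ẇ = 1790/911.0 = 1.965.
In absolute terms T_C = 292.43 K and T_H = 325.15 K, so ΔT = 32.72 K.
COP_Carnot = T_H/ΔT = 325.15/32.72 = 9.937.
η_II = COP_actual/COP_Carnot = 1.965/9.937 = 0.1977.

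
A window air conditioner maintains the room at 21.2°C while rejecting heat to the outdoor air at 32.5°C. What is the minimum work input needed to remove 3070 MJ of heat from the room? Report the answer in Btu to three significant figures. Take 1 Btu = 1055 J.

In absolute terms T_C = 294.35 K and T_H = 305.65 K, so ΔT = 11.30 K.
The reversible limit is COP_R = T_C/ΔT = 26.05, so W_min = Q_C/COP = Q_C·ΔT/T_C.
W_min = 3070 × 11.30/294.35 = 117.9 MJ = 111700 Btu.

112000 Btu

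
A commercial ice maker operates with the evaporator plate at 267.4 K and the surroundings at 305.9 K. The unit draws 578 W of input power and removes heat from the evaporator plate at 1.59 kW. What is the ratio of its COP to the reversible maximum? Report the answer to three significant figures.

0.396

Converting, Q̇_C = 1.590 kW = 1590 W, so COP_actual = Q̇_C/Ẇ = 1590/578.0 = 2.751.
The reservoir spacing is ΔT = 305.9 − 267.4 = 38.50 K.
COP_Carnot = T_C/ΔT = 267.40/38.50 = 6.945.
η_II = COP_actual/COP_Carnot = 2.751/6.945 = 0.3961.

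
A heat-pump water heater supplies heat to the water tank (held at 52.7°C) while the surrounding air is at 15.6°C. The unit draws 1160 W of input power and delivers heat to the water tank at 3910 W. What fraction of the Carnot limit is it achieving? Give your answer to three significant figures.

0.384

COP_actual = Q̇_H/Ẇ = 3910/1160 = 3.371.
In absolute terms T_C = 288.75 K and T_H = 325.85 K, so ΔT = 37.10 K.
COP_Carnot = T_H/ΔT = 325.85/37.10 = 8.783.
η_II = COP_actual/COP_Carnot = 3.371/8.783 = 0.3838.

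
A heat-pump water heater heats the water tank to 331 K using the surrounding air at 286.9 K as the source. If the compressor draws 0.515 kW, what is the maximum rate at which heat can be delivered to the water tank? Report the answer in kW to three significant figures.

3.87 kW

The reservoir spacing is ΔT = 331 − 286.9 = 44.10 K.
COP_Carnot = T_H/ΔT = 331.00/44.10 = 7.506.
Q̇_max = COP_Carnot × Ẇ = 7.506 × 0.5150 kW = 3.865 kW.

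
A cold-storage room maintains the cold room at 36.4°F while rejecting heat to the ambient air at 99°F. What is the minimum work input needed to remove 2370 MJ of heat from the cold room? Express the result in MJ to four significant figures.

299.1 MJ

In absolute terms T_C = 275.59 K and T_H = 310.37 K, so ΔT = 34.78 K.
The reversible limit is COP_R = T_C/ΔT = 7.924, so W_min = Q_C/COP = Q_C·ΔT/T_C.
W_min = 2370 × 34.78/275.59 = 299.1 MJ.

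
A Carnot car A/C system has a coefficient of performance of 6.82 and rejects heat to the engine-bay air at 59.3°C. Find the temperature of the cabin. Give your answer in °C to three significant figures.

For a Carnot refrigerator COP_R = T_C/(T_H − T_C), so T_C = COP·T_H/(1 + COP).
With T_H = 332.45 K, T_C = 6.82 × 332.45/7.820 = 289.94 K.
Converting, 289.94 K = 16.79°C.

16.8 °C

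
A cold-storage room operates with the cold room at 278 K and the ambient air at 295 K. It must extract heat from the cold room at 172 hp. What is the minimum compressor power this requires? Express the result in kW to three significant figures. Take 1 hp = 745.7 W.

The reservoir spacing is ΔT = 295 − 278 = 17.00 K.
COP_Carnot = T_C/ΔT = 278.00/17.00 = 16.35.
Ẇ_min = Q̇/COP_Carnot = 172.0/16.35 = 10.52 hp = 7.843 kW.

7.84 kW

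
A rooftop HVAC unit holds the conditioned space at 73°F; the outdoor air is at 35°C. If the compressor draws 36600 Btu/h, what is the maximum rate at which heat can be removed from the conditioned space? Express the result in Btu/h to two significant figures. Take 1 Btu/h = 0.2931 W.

In absolute terms T_C = 295.93 K and T_H = 308.15 K, so ΔT = 12.22 K.
COP_Carnot = T_C/ΔT = 295.93/12.22 = 24.21.
Q̇_max = COP_Carnot × Ẇ = 24.21 × 36600 Btu/h = 886200 Btu/h.

890000 Btu/h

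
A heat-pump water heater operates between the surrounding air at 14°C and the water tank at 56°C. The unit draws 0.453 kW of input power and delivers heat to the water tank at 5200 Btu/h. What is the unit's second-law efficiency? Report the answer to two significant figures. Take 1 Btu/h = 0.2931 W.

0.43

Converting, Q̇_H = 5200 Btu/h = 1.524 kW, so COP_actual = Q̇_H/Ẇ = 1.524/0.4530 = 3.365.
In absolute terms T_C = 287.15 K and T_H = 329.15 K, so ΔT = 42.00 K.
COP_Carnot = T_H/ΔT = 329.15/42.00 = 7.837.
η_II = COP_actual/COP_Carnot = 3.365/7.837 = 0.4293.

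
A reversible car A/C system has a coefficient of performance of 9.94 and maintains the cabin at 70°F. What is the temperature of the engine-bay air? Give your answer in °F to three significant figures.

COP_R = T_C/(T_H − T_C) gives T_H − T_C = T_C/COP.
With T_C = 294.26 K, T_H = 294.26 × (1 + 1/9.94) = 323.86 K.
Converting, 323.86 K = 123.29°F.

123 °F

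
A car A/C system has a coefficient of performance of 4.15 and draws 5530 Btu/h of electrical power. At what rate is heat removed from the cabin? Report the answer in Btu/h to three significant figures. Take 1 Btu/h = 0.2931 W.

22900 Btu/h

Q̇_C = COP × Ẇ = 4.15 × 5530 = 22950 Btu/h.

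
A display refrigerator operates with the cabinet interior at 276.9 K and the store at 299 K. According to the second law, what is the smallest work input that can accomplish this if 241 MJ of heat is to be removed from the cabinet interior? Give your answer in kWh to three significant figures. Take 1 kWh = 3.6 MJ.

The reservoir spacing is ΔT = 299 − 276.9 = 22.10 K.
The reversible limit is COP_R = T_C/ΔT = 12.53, so W_min = Q_C/COP = Q_C·ΔT/T_C.
W_min = 241.0 × 22.10/276.90 = 19.23 MJ = 5.343 kWh.

5.34 kWh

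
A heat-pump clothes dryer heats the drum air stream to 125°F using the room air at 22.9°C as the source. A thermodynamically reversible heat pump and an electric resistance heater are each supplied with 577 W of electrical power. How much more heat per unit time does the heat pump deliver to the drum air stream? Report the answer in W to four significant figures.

5938 W

In absolute terms T_C = 296.05 K and T_H = 324.82 K, so ΔT = 28.77 K.
COP_Carnot = T_H/ΔT = 324.82/28.77 = 11.29.
The heat pump delivers Q̇_H = COP × Ẇ = 6515 W; the resistance heater delivers Ẇ = 577.0 W.
Extra = (COP − 1)·Ẇ = 5938 W.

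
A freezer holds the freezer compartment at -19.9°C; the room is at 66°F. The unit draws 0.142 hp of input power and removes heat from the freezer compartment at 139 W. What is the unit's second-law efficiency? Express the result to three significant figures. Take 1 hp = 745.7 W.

0.201

Converting, Q̇_C = 139.0 W = 0.1864 hp, so COP_actual = Q̇_C/Ẇ = 0.1864/0.1420 = 1.313.
In absolute terms T_C = 253.25 K and T_H = 292.04 K, so ΔT = 38.79 K.
COP_Carnot = T_C/ΔT = 253.25/38.79 = 6.529.
η_II = COP_actual/COP_Carnot = 1.313/6.529 = 0.2011.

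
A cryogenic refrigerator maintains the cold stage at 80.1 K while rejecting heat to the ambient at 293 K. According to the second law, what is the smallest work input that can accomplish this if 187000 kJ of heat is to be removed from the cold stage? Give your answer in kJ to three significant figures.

The reservoir spacing is ΔT = 293 − 80.1 = 212.9 K.
The reversible limit is COP_R = T_C/ΔT = 0.3762, so W_min = Q_C/COP = Q_C·ΔT/T_C.
W_min = 187000 × 212.9/80.10 = 497000 kJ.

497000 kJ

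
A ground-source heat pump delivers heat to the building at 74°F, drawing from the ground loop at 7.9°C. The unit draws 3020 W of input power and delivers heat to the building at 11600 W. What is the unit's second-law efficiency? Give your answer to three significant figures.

0.200

COP_actual = Q̇_H/Ẇ = 11600/3020 = 3.841.
In absolute terms T_C = 281.05 K and T_H = 296.48 K, so ΔT = 15.43 K.
COP_Carnot = T_H/ΔT = 296.48/15.43 = 19.21.
η_II = COP_actual/COP_Carnot = 3.841/19.21 = 0.1999.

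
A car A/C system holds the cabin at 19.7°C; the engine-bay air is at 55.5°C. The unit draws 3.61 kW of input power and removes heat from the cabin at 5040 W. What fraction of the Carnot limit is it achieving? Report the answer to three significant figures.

0.171

Converting, Q̇_C = 5040 W = 5.040 kW, so COP_actual = Q̇_C/Ẇ = 5.040/3.610 = 1.396.
In absolute terms T_C = 292.85 K and T_H = 328.65 K, so ΔT = 35.80 K.
COP_Carnot = T_C/ΔT = 292.85/35.80 = 8.180.
η_II = COP_actual/COP_Carnot = 1.396/8.180 = 0.1707.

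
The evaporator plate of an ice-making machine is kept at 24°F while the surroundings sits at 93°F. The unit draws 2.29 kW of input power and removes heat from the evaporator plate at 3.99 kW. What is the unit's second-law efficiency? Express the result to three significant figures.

COP_actual = Q̇_C/Ẇ = 3.990/2.290 = 1.742.
In absolute terms T_C = 268.71 K and T_H = 307.04 K, so ΔT = 38.33 K.
COP_Carnot = T_C/ΔT = 268.71/38.33 = 7.010.
η_II = COP_actual/COP_Carnot = 1.742/7.010 = 0.2486.

0.249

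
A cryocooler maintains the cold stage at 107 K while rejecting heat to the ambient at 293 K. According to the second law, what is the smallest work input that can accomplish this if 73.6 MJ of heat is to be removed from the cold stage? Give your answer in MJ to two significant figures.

130 MJ

The reservoir spacing is ΔT = 293 − 107 = 186.0 K.
The reversible limit is COP_R = T_C/ΔT = 0.5753, so W_min = Q_C/COP = Q_C·ΔT/T_C.
W_min = 73.60 × 186.0/107.00 = 127.9 MJ.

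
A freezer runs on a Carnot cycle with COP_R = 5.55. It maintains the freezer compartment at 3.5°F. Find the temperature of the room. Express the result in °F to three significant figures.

87.0 °F

COP_R = T_C/(T_H − T_C) gives T_H − T_C = T_C/COP.
With T_C = 257.32 K, T_H = 257.32 × (1 + 1/5.55) = 303.68 K.
Converting, 303.68 K = 86.95°F.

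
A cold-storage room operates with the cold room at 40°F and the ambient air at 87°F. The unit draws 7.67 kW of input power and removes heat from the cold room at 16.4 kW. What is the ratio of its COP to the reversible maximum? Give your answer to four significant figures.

COP_actual = Q̇_C/Ẇ = 16.40/7.670 = 2.138.
In absolute terms T_C = 277.59 K and T_H = 303.71 K, so ΔT = 26.11 K.
COP_Carnot = T_C/ΔT = 277.59/26.11 = 10.63.
η_II = COP_actual/COP_Carnot = 2.138/10.63 = 0.2011.

0.2011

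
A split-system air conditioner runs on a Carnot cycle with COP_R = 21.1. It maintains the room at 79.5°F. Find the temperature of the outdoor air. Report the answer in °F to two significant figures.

110 °F

COP_R = T_C/(T_H − T_C) gives T_H − T_C = T_C/COP.
With T_C = 299.54 K, T_H = 299.54 × (1 + 1/21.1) = 313.74 K.
Converting, 313.74 K = 105.05°F.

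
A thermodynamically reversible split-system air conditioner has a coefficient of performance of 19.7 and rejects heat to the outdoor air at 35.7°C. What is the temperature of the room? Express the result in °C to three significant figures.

For a Carnot refrigerator COP_R = T_C/(T_H − T_C), so T_C = COP·T_H/(1 + COP).
With T_H = 308.85 K, T_C = 19.7 × 308.85/20.70 = 293.93 K.
Converting, 293.93 K = 20.78°C.

20.8 °C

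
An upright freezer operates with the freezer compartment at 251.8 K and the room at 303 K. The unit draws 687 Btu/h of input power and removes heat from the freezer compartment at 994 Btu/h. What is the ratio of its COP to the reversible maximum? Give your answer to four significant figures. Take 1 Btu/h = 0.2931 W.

COP_actual = Q̇_C/Ẇ = 994.0/687.0 = 1.447.
The reservoir spacing is ΔT = 303 − 251.8 = 51.20 K.
COP_Carnot = T_C/ΔT = 251.80/51.20 = 4.918.
η_II = COP_actual/COP_Carnot = 1.447/4.918 = 0.2942.

0.2942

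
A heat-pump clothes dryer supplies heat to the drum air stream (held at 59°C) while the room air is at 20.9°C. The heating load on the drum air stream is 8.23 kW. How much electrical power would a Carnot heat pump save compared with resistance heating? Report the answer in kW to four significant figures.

In absolute terms T_C = 294.05 K and T_H = 332.15 K, so ΔT = 38.10 K.
COP_Carnot = T_H/ΔT = 332.15/38.10 = 8.718.
Resistance heating needs Ẇ_res = Q̇_H = 8.230 kW; the reversible heat pump needs only Ẇ_hp = Q̇_H/COP = 0.9440 kW.
Saving = 8.230 − 0.9440 = 7.286 kW.

7.286 kW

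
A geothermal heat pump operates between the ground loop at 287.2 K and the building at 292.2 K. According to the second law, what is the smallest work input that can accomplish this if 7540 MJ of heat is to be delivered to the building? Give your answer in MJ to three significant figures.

129 MJ

The reservoir spacing is ΔT = 292.2 − 287.2 = 5.000 K.
The reversible limit is COP_HP = T_H/ΔT = 58.44, so W_min = Q_H/COP = Q_H·ΔT/T_H.
W_min = 7540 × 5.000/292.20 = 129.0 MJ.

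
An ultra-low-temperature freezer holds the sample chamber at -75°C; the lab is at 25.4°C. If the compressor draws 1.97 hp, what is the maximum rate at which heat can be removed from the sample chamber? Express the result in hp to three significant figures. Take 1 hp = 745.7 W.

3.89 hp

In absolute terms T_C = 198.15 K and T_H = 298.55 K, so ΔT = 100.4 K.
COP_Carnot = T_C/ΔT = 198.15/100.4 = 1.974.
Q̇_max = COP_Carnot × Ẇ = 1.974 × 1.970 hp = 3.888 hp.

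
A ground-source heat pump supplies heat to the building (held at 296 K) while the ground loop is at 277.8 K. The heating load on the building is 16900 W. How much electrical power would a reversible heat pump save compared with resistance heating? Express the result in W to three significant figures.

15900 W

The reservoir spacing is ΔT = 296 − 277.8 = 18.20 K.
COP_Carnot = T_H/ΔT = 296.00/18.20 = 16.26.
Resistance heating needs Ẇ_res = Q̇_H = 16900 W; the reversible heat pump needs only Ẇ_hp = Q̇_H/COP = 1039 W.
Saving = 16900 − 1039 = 15860 W.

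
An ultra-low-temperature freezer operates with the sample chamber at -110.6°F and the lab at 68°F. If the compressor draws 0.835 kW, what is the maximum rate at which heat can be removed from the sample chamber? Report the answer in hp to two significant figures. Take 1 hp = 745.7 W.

In absolute terms T_C = 193.93 K and T_H = 293.15 K, so ΔT = 99.22 K.
COP_Carnot = T_C/ΔT = 193.93/99.22 = 1.954.
Q̇_max = COP_Carnot × Ẇ = 1.954 × 0.8350 kW = 1.632 kW = 2.189 hp.

2.2 hp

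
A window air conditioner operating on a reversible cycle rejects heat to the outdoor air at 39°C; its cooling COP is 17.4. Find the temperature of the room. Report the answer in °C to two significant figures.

For a Carnot refrigerator COP_R = T_C/(T_H − T_C), so T_C = COP·T_H/(1 + COP).
With T_H = 312.15 K, T_C = 17.4 × 312.15/18.40 = 295.19 K.
Converting, 295.19 K = 22.04°C.

22 °C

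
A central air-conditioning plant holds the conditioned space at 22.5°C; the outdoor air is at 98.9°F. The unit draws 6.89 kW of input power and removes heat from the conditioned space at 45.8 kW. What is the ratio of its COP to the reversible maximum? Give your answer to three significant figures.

COP_actual = Q̇_C/Ẇ = 45.80/6.890 = 6.647.
In absolute terms T_C = 295.65 K and T_H = 310.32 K, so ΔT = 14.67 K.
COP_Carnot = T_C/ΔT = 295.65/14.67 = 20.16.
η_II = COP_actual/COP_Carnot = 6.647/20.16 = 0.3298.

0.330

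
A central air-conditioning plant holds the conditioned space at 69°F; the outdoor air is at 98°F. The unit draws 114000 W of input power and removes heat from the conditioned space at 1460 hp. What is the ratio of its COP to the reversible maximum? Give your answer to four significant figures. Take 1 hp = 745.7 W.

0.5239

Converting, Q̇_C = 1460 hp = 1089000 W, so COP_actual = Q̇_C/Ẇ = 1089000/114000 = 9.550.
In absolute terms T_C = 293.71 K and T_H = 309.82 K, so ΔT = 16.11 K.
COP_Carnot = T_C/ΔT = 293.71/16.11 = 18.23.
η_II = COP_actual/COP_Carnot = 9.550/18.23 = 0.5239.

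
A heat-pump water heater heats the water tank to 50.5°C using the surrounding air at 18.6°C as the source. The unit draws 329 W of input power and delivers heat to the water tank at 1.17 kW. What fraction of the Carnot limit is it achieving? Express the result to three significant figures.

Converting, Q̇_H = 1.170 kW = 1170 W, so COP_actual = Q̇_H/Ẇ = 1170/329.0 = 3.556.
In absolute terms T_C = 291.75 K and T_H = 323.65 K, so ΔT = 31.90 K.
COP_Carnot = T_H/ΔT = 323.65/31.90 = 10.15.
η_II = COP_actual/COP_Carnot = 3.556/10.15 = 0.3505.

0.351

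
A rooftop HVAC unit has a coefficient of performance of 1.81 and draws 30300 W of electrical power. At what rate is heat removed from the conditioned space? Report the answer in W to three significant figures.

54800 W

Q̇_C = COP × Ẇ = 1.81 × 30300 = 54840 W.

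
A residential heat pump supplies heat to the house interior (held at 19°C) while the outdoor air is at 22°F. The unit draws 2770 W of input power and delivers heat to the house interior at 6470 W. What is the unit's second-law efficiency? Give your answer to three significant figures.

0.196

COP_actual = Q̇_H/Ẇ = 6470/2770 = 2.336.
In absolute terms T_C = 267.59 K and T_H = 292.15 K, so ΔT = 24.56 K.
COP_Carnot = T_H/ΔT = 292.15/24.56 = 11.90.
η_II = COP_actual/COP_Carnot = 2.336/11.90 = 0.1963.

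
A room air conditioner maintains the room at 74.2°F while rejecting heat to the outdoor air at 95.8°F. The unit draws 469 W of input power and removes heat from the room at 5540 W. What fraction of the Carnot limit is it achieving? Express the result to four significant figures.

0.4779

COP_actual = Q̇_C/Ẇ = 5540/469.0 = 11.81.
In absolute terms T_C = 296.59 K and T_H = 308.59 K, so ΔT = 12.00 K.
COP_Carnot = T_C/ΔT = 296.59/12.00 = 24.72.
η_II = COP_actual/COP_Carnot = 11.81/24.72 = 0.4779.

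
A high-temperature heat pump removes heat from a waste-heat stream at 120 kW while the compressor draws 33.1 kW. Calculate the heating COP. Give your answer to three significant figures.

The first law gives Q̇_H = Q̇_C + Ẇ, so the three rates are Q̇_C = 120.0, Q̇_H = 153.1, Ẇ = 33.10 kW.
COP_HP = Q̇_H/Ẇ = 153.1/33.10 = 4.625.

4.63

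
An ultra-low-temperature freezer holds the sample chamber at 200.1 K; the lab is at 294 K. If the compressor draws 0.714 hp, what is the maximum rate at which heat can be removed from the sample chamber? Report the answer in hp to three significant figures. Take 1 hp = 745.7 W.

The reservoir spacing is ΔT = 294 − 200.1 = 93.90 K.
COP_Carnot = T_C/ΔT = 200.10/93.90 = 2.131.
Q̇_max = COP_Carnot × Ẇ = 2.131 × 0.7140 hp = 1.522 hp.

1.52 hp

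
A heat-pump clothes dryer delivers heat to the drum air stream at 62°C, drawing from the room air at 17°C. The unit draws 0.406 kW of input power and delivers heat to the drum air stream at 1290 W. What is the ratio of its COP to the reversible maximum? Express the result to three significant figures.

Converting, Q̇_H = 1290 W = 1.290 kW, so COP_actual = Q̇_H/Ẇ = 1.290/0.4060 = 3.177.
In absolute terms T_C = 290.15 K and T_H = 335.15 K, so ΔT = 45.00 K.
COP_Carnot = T_H/ΔT = 335.15/45.00 = 7.448.
η_II = COP_actual/COP_Carnot = 3.177/7.448 = 0.4266.

0.427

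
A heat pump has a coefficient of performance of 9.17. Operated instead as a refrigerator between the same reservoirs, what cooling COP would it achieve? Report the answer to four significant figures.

8.170

Since Q_H = Q_C + W for any cycle, COP_R = Q_C/W = Q_H/W − 1.
COP_R = 9.17 − 1 = 8.17.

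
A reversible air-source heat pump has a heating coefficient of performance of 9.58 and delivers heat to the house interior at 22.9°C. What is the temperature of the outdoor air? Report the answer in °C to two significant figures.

-8.0 °C

COP_HP = T_H/(T_H − T_C) gives T_H − T_C = T_H/COP.
With T_H = 296.05 K, T_C = 296.05 × (1 − 1/9.58) = 265.15 K.
Converting, 265.15 K = -8.00°C.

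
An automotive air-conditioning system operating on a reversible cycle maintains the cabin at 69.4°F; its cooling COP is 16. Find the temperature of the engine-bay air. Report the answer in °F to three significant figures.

102 °F

COP_R = T_C/(T_H − T_C) gives T_H − T_C = T_C/COP.
With T_C = 293.93 K, T_H = 293.93 × (1 + 1/16) = 312.30 K.
Converting, 312.30 K = 102.47°F.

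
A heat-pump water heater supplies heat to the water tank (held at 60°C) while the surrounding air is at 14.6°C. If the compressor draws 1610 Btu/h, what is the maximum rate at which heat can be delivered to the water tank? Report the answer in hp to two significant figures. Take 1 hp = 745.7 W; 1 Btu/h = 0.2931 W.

In absolute terms T_C = 287.75 K and T_H = 333.15 K, so ΔT = 45.40 K.
COP_Carnot = T_H/ΔT = 333.15/45.40 = 7.338.
Q̇_max = COP_Carnot × Ẇ = 7.338 × 1610 Btu/h = 11810 Btu/h = 4.644 hp.

4.6 hp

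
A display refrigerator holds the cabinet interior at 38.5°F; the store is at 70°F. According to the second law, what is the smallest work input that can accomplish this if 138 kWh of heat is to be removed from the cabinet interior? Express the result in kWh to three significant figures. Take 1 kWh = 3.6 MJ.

8.73 kWh

In absolute terms T_C = 276.76 K and T_H = 294.26 K, so ΔT = 17.50 K.
The reversible limit is COP_R = T_C/ΔT = 15.81, so W_min = Q_C/COP = Q_C·ΔT/T_C.
W_min = 138.0 × 17.50/276.76 = 8.726 kWh.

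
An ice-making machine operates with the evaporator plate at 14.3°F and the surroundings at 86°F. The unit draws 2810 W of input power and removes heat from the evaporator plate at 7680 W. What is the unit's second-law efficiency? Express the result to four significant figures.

0.4135

COP_actual = Q̇_C/Ẇ = 7680/2810 = 2.733.
In absolute terms T_C = 263.32 K and T_H = 303.15 K, so ΔT = 39.83 K.
COP_Carnot = T_C/ΔT = 263.32/39.83 = 6.610.
η_II = COP_actual/COP_Carnot = 2.733/6.610 = 0.4135.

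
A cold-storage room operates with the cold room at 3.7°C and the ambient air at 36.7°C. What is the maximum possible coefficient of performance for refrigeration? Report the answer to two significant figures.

In absolute terms T_C = 276.85 K and T_H = 309.85 K, so ΔT = 33.00 K.
For a reversible cycle, COP_Carnot = T_C/ΔT = 276.85/33.00 = 8.389.

8.4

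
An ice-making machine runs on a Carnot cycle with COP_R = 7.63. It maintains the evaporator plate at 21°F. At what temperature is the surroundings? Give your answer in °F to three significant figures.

COP_R = T_C/(T_H − T_C) gives T_H − T_C = T_C/COP.
With T_C = 267.04 K, T_H = 267.04 × (1 + 1/7.63) = 302.04 K.
Converting, 302.04 K = 84.00°F.

84.0 °F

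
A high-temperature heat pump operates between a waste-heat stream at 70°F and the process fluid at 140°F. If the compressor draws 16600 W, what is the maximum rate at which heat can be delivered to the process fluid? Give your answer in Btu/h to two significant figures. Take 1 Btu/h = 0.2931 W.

490000 Btu/h

In absolute terms T_C = 294.26 K and T_H = 333.15 K, so ΔT = 38.89 K.
COP_Carnot = T_H/ΔT = 333.15/38.89 = 8.567.
Q̇_max = COP_Carnot × Ẇ = 8.567 × 16600 W = 142200 W = 485200 Btu/h.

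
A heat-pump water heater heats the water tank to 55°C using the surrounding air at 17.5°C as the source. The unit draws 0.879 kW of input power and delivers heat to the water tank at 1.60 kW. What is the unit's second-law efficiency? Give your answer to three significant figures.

COP_actual = Q̇_H/Ẇ = 1.600/0.8790 = 1.820.
In absolute terms T_C = 290.65 K and T_H = 328.15 K, so ΔT = 37.50 K.
COP_Carnot = T_H/ΔT = 328.15/37.50 = 8.751.
η_II = COP_actual/COP_Carnot = 1.820/8.751 = 0.2080.

0.208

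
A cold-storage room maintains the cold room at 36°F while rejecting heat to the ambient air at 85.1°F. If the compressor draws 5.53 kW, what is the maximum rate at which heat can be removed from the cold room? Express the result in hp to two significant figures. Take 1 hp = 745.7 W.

75 hp

In absolute terms T_C = 275.37 K and T_H = 302.65 K, so ΔT = 27.28 K.
COP_Carnot = T_C/ΔT = 275.37/27.28 = 10.10.
Q̇_max = COP_Carnot × Ẇ = 10.10 × 5.530 kW = 55.83 kW = 74.86 hp.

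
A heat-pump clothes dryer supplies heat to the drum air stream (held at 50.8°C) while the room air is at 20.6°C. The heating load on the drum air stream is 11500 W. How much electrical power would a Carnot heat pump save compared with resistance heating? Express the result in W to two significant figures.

In absolute terms T_C = 293.75 K and T_H = 323.95 K, so ΔT = 30.20 K.
COP_Carnot = T_H/ΔT = 323.95/30.20 = 10.73.
Resistance heating needs Ẇ_res = Q̇_H = 11500 W; the reversible heat pump needs only Ẇ_hp = Q̇_H/COP = 1072 W.
Saving = 11500 − 1072 = 10430 W.

10000 W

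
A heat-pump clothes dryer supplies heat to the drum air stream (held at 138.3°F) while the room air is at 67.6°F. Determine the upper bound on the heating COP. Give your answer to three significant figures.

In absolute terms T_C = 292.93 K and T_H = 332.21 K, so ΔT = 39.28 K.
For a reversible cycle, COP_Carnot = T_H/ΔT = 332.21/39.28 = 8.458.

8.46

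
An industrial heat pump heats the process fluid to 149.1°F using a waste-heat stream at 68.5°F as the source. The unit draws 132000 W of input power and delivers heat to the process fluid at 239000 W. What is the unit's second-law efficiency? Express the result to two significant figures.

0.24

COP_actual = Q̇_H/Ẇ = 239000/132000 = 1.811.
In absolute terms T_C = 293.43 K and T_H = 338.21 K, so ΔT = 44.78 K.
COP_Carnot = T_H/ΔT = 338.21/44.78 = 7.553.
η_II = COP_actual/COP_Carnot = 1.811/7.553 = 0.2397.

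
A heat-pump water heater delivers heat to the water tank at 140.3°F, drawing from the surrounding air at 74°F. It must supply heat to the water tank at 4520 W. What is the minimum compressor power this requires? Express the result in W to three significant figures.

499 W

In absolute terms T_C = 296.48 K and T_H = 333.32 K, so ΔT = 36.83 K.
COP_Carnot = T_H/ΔT = 333.32/36.83 = 9.049.
Ẇ_min = Q̇/COP_Carnot = 4520/9.049 = 499.5 W.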